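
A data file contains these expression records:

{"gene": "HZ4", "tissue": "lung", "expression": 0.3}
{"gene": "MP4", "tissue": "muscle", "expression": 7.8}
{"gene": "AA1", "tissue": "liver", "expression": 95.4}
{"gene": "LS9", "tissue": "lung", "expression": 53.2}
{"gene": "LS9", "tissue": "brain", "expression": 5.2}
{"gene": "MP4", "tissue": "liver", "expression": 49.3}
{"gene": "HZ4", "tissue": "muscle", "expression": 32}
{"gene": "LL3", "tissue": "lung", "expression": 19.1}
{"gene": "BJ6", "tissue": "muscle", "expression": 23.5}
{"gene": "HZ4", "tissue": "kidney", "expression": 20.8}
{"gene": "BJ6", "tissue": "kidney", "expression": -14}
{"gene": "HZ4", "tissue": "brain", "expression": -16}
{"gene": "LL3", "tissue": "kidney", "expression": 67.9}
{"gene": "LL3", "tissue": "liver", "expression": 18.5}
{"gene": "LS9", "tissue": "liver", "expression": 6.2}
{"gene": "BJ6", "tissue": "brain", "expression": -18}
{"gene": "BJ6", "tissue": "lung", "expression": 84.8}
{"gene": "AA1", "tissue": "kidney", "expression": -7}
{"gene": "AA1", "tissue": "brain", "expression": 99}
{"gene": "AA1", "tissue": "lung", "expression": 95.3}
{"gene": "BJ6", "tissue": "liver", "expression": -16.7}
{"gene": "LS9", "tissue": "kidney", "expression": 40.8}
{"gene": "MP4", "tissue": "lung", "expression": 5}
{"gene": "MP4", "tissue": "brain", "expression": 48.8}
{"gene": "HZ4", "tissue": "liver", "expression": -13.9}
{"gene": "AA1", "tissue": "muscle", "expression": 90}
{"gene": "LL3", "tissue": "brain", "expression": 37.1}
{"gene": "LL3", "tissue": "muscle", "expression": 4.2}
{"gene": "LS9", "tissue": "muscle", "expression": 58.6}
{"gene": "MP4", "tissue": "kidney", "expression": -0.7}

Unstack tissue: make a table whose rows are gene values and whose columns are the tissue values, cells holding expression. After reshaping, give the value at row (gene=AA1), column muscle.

Wide layout: rows indexed by gene, columns are the 5 distinct tissue values (lung, muscle, liver, brain, kidney).
Cell (gene=AA1, tissue=muscle) draws from the long row where gene=AA1 and tissue=muscle, which has expression=90.

90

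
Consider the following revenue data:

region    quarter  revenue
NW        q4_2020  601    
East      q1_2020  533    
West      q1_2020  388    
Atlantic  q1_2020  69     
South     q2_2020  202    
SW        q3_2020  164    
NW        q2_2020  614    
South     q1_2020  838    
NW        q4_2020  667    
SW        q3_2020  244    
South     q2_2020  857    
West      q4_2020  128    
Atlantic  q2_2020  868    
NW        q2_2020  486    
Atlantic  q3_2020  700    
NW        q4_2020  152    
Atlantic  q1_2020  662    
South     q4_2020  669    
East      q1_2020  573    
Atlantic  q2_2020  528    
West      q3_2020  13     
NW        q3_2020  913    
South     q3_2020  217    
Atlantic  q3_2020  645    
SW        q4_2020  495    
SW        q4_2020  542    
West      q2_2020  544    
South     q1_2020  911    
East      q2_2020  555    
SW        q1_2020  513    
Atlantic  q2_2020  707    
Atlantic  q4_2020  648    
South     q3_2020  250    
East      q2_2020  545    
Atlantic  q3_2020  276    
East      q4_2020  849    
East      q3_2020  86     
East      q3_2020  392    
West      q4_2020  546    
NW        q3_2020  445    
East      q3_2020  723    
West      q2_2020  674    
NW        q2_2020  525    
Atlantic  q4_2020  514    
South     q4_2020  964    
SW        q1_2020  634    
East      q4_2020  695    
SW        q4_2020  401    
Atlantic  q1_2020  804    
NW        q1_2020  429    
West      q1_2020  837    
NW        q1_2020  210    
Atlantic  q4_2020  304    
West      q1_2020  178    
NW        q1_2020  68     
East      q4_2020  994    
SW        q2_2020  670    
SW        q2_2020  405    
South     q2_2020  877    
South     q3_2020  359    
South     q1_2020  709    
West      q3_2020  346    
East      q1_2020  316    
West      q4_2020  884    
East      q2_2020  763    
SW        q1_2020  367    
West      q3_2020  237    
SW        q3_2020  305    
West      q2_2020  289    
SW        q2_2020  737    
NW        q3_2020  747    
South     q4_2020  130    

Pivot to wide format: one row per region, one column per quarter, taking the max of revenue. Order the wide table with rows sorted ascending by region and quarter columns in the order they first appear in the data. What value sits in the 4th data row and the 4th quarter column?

305

With rows sorted ascending by region, row 4 is region=SW. quarter columns in first-appearance order: q4_2020, q1_2020, q2_2020, q3_2020; column 4 is q3_2020.
Long rows with region=SW, quarter=q3_2020: max(164, 244, 305) = 305.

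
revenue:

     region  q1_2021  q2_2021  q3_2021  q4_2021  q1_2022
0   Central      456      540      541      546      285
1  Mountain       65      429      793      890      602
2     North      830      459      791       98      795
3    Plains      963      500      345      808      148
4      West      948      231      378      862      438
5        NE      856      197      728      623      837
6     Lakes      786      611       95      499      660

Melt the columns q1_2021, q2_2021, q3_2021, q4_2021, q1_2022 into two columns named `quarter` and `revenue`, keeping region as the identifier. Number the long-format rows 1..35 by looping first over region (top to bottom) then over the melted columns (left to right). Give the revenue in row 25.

35 rows total (7 × 5). Row 25: index ⌊(25-1)/5⌋ = 4 into region → West; (25-1) mod 5 = 4 into the melted columns → q1_2022.
So row 25 is (West, q1_2022, 438); revenue = 438.

438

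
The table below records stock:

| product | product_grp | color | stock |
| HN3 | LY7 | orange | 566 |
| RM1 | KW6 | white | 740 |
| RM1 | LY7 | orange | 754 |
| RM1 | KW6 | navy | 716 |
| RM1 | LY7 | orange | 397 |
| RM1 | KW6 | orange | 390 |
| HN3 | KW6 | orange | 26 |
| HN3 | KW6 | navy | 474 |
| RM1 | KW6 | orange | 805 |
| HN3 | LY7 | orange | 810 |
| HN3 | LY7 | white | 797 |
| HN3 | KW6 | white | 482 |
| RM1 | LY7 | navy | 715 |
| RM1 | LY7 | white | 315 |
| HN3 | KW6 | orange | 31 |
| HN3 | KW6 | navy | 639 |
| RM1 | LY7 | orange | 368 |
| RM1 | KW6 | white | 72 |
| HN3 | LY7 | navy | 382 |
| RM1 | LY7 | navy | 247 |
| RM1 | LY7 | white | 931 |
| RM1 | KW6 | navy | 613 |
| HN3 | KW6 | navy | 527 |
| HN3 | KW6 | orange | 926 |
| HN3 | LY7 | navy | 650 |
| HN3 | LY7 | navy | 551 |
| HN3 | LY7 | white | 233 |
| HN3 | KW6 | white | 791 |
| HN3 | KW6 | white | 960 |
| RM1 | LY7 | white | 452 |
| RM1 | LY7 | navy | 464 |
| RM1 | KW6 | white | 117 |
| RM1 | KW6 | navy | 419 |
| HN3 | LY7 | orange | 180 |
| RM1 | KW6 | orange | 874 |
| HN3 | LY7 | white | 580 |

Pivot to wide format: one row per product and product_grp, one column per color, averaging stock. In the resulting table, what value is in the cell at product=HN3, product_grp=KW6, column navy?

546.67

Rows with product=HN3, product_grp=KW6 and color=navy: stock values are 474, 639, 527.
(474 + 639 + 527) / 3 = 546.67.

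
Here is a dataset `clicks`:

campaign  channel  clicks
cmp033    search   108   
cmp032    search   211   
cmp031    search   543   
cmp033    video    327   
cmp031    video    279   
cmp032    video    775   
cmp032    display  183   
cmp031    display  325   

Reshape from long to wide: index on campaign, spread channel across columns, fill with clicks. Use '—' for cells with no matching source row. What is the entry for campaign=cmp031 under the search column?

The long row with campaign=cmp031, channel=search has clicks=543.

543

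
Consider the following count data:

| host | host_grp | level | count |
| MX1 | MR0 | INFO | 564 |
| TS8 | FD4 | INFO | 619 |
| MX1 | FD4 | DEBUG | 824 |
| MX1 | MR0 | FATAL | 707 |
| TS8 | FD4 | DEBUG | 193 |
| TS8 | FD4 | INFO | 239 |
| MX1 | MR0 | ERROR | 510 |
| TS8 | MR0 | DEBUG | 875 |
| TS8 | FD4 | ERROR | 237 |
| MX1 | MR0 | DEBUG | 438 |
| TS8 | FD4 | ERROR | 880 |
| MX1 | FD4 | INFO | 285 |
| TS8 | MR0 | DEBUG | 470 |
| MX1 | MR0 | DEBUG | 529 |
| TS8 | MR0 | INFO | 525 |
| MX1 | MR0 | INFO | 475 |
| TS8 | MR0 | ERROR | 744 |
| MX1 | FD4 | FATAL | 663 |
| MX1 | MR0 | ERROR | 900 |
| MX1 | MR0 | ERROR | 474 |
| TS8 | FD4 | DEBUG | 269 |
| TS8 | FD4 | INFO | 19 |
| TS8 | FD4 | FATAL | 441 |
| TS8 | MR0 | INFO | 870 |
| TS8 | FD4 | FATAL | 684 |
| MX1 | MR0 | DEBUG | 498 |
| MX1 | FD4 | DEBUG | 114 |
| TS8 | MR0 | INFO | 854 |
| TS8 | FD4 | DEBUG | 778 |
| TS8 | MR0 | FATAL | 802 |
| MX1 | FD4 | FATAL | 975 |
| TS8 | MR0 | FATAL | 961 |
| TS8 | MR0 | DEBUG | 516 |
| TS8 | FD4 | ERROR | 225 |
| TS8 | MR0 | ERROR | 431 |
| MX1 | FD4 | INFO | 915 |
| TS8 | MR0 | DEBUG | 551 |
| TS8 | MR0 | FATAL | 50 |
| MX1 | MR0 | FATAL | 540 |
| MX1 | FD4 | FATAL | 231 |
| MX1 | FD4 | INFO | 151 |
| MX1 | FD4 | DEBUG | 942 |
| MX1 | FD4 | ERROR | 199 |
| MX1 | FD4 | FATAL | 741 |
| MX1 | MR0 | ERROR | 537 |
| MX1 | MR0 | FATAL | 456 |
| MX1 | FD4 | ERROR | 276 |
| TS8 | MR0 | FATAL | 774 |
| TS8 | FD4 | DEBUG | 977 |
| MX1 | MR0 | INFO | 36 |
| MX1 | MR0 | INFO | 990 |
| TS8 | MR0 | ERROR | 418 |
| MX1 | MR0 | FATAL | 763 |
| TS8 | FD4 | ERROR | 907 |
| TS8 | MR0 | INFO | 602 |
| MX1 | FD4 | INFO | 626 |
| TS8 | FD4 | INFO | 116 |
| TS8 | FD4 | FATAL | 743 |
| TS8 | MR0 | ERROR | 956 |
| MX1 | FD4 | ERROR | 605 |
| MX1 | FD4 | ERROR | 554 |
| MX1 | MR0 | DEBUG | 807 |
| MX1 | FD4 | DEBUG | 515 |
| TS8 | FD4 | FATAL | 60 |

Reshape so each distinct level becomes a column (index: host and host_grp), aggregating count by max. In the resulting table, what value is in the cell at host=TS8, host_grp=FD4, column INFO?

Rows with host=TS8, host_grp=FD4 and level=INFO: count values are 619, 239, 19, 116.
max(619, 239, 19, 116) = 619.

619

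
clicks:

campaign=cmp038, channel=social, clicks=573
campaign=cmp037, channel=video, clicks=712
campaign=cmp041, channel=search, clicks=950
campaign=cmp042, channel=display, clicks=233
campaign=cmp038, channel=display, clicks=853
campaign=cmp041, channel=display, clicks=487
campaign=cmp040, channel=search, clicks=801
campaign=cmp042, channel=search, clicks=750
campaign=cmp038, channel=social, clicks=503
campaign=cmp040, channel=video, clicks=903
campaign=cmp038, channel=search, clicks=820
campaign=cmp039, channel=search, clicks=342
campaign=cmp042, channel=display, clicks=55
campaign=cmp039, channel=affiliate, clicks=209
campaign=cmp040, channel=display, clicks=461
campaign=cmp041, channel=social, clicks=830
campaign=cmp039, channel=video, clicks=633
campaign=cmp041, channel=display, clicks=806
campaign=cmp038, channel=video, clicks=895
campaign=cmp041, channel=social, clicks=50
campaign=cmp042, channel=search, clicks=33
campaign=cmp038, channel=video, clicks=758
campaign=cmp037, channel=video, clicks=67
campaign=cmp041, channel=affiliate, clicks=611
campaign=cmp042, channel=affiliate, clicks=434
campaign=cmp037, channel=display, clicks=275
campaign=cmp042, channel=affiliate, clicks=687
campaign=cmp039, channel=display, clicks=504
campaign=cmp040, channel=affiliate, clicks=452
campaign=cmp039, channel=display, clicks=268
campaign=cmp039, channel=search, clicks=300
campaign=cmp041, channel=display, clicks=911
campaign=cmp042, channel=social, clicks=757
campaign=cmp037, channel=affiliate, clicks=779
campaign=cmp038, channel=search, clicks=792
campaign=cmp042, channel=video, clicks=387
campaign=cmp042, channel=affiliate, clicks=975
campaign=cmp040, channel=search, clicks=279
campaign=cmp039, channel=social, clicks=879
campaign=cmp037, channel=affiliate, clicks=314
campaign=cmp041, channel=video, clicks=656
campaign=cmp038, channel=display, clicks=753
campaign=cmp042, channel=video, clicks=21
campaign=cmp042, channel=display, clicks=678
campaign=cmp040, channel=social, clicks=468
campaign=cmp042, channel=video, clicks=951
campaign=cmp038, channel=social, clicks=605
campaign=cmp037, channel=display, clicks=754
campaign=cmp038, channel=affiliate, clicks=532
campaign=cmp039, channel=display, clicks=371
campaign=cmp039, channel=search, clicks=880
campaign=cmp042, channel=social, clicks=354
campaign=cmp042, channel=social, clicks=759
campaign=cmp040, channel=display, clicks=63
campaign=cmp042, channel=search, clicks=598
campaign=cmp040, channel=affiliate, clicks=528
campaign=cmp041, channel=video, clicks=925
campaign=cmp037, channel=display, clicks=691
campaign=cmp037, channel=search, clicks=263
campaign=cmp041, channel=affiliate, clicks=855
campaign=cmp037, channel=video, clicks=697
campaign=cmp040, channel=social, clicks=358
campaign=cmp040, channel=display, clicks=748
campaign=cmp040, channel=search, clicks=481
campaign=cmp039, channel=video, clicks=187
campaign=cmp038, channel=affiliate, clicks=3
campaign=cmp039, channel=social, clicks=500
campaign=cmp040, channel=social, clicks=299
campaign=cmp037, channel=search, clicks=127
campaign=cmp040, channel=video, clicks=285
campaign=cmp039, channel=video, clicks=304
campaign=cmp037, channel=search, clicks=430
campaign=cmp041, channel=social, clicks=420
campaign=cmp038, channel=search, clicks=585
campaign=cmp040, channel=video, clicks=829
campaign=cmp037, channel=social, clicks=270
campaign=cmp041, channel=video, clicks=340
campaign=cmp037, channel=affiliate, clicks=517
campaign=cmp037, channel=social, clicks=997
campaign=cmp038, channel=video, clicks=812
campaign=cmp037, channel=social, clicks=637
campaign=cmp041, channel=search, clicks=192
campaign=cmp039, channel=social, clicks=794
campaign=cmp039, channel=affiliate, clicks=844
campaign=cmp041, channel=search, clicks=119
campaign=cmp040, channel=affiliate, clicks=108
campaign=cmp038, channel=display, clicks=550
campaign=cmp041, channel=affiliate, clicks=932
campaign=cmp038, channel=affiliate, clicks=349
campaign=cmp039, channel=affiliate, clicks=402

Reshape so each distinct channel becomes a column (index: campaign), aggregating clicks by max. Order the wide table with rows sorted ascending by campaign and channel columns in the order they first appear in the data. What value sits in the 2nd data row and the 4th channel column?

853

With rows sorted ascending by campaign, row 2 is campaign=cmp038. channel columns in first-appearance order: social, video, search, display, affiliate; column 4 is display.
Long rows with campaign=cmp038, channel=display: max(853, 753, 550) = 853.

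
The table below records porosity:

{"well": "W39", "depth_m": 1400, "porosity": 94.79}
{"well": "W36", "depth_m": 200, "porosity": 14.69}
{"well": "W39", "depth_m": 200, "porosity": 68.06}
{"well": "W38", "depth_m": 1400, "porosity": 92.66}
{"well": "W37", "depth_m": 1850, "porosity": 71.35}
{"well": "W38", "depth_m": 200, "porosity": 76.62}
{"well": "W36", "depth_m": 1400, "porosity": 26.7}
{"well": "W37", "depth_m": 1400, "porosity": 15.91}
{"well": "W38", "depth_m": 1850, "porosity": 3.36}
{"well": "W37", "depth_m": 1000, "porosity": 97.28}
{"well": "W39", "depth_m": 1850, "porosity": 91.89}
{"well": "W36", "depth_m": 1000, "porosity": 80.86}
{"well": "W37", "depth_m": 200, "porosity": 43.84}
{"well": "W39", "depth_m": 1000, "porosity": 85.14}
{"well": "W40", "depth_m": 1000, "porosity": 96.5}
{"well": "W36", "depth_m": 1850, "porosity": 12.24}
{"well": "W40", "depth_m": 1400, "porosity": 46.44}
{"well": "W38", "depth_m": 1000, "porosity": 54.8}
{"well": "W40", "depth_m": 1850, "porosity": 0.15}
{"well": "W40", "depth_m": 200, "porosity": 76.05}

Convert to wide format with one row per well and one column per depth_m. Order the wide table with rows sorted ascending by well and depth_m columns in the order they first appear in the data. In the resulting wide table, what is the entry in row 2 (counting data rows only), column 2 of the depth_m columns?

With rows sorted ascending by well, row 2 is well=W37. depth_m columns in first-appearance order: 1400, 200, 1850, 1000; column 2 is 200.
Long rows with well=W37, depth_m=200: porosity = 43.84.

43.84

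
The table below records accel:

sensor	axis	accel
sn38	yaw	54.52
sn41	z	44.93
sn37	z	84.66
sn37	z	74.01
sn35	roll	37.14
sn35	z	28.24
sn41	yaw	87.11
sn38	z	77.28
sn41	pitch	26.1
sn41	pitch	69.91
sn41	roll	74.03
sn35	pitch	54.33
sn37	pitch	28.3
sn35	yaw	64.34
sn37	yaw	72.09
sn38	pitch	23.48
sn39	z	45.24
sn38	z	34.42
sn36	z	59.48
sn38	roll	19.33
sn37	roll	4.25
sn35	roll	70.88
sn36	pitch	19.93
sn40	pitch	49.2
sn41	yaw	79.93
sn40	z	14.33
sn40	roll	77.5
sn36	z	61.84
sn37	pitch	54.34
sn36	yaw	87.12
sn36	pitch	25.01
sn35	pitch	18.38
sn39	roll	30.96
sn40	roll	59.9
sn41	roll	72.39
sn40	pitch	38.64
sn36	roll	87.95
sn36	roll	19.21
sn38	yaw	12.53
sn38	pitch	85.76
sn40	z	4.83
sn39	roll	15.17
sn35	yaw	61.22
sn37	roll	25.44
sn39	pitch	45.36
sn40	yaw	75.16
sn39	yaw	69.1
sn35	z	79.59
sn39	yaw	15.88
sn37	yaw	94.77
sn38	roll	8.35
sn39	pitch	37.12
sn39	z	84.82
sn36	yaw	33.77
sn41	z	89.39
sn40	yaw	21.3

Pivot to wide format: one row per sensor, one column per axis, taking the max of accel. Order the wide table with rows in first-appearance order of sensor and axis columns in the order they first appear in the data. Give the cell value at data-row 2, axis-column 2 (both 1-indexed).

With rows in first-appearance order of sensor, row 2 is sensor=sn41. axis columns in first-appearance order: yaw, z, roll, pitch; column 2 is z.
Long rows with sensor=sn41, axis=z: max(44.93, 89.39) = 89.39.

89.39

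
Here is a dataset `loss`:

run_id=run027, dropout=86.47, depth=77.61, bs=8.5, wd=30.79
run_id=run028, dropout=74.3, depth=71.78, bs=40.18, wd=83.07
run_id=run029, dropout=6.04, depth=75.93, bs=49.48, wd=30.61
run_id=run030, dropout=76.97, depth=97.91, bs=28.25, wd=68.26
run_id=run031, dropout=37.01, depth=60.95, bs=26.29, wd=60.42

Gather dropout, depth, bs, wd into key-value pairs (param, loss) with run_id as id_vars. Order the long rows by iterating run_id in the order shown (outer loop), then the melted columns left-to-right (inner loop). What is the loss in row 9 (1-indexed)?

6.04

20 rows total (5 × 4). Row 9: index ⌊(9-1)/4⌋ = 2 into run_id → run029; (9-1) mod 4 = 0 into the melted columns → dropout.
So row 9 is (run029, dropout, 6.04); loss = 6.04.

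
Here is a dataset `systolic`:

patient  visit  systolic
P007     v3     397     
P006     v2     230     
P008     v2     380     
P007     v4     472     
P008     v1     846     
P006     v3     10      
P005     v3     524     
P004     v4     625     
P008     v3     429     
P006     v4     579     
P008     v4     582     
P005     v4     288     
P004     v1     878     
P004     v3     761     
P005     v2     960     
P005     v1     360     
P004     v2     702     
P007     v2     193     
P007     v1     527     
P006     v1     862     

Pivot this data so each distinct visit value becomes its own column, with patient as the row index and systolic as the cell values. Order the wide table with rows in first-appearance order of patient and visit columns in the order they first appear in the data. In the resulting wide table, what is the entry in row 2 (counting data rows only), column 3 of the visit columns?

With rows in first-appearance order of patient, row 2 is patient=P006. visit columns in first-appearance order: v3, v2, v4, v1; column 3 is v4.
Long rows with patient=P006, visit=v4: systolic = 579.

579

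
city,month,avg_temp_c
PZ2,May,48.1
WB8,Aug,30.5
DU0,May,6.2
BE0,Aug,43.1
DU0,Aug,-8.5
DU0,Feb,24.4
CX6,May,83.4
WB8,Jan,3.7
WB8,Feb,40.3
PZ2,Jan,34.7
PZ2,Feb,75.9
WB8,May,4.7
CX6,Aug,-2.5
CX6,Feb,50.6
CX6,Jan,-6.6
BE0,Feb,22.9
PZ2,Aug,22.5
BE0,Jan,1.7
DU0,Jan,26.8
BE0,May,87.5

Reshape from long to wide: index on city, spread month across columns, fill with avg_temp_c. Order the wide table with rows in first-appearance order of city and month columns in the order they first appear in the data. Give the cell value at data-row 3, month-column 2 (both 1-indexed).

With rows in first-appearance order of city, row 3 is city=DU0. month columns in first-appearance order: May, Aug, Feb, Jan; column 2 is Aug.
Long rows with city=DU0, month=Aug: avg_temp_c = -8.5.

-8.5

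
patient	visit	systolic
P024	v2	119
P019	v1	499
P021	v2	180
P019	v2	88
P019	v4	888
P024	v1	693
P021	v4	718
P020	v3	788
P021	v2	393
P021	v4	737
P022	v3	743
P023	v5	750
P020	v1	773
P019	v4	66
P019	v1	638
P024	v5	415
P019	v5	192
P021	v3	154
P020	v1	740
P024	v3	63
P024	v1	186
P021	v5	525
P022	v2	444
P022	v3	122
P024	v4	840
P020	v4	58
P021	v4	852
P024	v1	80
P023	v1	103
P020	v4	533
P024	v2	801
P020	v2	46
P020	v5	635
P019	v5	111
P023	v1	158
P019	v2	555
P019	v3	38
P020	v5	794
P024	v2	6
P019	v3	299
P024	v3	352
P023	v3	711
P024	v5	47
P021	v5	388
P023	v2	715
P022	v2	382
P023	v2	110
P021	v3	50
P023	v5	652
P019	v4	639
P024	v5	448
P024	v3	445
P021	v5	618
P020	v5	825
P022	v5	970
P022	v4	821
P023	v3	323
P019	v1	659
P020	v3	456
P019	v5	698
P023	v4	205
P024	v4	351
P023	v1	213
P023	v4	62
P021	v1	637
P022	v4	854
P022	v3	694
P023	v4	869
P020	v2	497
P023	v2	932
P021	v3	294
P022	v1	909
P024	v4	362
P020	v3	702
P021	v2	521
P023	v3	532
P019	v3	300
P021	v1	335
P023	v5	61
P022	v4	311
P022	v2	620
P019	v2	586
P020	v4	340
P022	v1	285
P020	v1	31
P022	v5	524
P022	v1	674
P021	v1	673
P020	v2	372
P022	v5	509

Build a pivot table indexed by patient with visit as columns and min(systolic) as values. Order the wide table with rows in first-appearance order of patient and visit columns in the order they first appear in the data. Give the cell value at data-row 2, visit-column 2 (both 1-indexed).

499

With rows in first-appearance order of patient, row 2 is patient=P019. visit columns in first-appearance order: v2, v1, v4, v3, v5; column 2 is v1.
Long rows with patient=P019, visit=v1: min(499, 638, 659) = 499.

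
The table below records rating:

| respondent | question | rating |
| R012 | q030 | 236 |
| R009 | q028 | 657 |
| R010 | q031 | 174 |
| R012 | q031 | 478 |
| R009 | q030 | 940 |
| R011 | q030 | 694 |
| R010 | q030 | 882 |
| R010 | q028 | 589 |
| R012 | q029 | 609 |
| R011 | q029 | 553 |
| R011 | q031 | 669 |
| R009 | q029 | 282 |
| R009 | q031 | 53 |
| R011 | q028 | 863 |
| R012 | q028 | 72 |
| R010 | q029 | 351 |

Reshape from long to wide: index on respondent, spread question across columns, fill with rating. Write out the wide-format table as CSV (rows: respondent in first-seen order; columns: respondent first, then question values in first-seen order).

Columns: respondent plus the 4 distinct question values (q030, q028, q031, q029).
For example, row R012 column q030 takes rating=236 from the long row (R012, q030).

respondent,q030,q028,q031,q029
R012,236,72,478,609
R009,940,657,53,282
R010,882,589,174,351
R011,694,863,669,553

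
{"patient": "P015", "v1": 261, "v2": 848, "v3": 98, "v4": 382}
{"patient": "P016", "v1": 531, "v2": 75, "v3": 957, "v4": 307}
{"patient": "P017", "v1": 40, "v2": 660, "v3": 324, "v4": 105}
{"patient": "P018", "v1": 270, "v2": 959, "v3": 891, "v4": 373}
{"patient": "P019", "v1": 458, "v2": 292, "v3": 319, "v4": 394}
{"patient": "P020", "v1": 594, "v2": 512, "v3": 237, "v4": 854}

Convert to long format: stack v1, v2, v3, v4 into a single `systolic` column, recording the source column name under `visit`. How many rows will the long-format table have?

24

6 patient values × 4 melted columns = 24 rows.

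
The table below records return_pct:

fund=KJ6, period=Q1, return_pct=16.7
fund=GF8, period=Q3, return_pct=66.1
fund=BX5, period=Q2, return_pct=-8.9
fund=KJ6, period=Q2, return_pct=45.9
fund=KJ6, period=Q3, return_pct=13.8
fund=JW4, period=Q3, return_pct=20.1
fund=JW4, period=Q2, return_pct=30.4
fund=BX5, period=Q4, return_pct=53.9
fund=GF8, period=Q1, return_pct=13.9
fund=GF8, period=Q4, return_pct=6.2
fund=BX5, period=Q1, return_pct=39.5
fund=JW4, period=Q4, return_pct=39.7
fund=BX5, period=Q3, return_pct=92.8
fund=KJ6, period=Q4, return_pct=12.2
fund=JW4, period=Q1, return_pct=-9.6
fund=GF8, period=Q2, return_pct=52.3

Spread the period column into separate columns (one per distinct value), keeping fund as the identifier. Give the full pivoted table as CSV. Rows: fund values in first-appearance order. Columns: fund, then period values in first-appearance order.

fund,Q1,Q3,Q2,Q4
KJ6,16.7,13.8,45.9,12.2
GF8,13.9,66.1,52.3,6.2
BX5,39.5,92.8,-8.9,53.9
JW4,-9.6,20.1,30.4,39.7

Columns: fund plus the 4 distinct period values (Q1, Q3, Q2, Q4).
For example, row KJ6 column Q1 takes return_pct=16.7 from the long row (KJ6, Q1).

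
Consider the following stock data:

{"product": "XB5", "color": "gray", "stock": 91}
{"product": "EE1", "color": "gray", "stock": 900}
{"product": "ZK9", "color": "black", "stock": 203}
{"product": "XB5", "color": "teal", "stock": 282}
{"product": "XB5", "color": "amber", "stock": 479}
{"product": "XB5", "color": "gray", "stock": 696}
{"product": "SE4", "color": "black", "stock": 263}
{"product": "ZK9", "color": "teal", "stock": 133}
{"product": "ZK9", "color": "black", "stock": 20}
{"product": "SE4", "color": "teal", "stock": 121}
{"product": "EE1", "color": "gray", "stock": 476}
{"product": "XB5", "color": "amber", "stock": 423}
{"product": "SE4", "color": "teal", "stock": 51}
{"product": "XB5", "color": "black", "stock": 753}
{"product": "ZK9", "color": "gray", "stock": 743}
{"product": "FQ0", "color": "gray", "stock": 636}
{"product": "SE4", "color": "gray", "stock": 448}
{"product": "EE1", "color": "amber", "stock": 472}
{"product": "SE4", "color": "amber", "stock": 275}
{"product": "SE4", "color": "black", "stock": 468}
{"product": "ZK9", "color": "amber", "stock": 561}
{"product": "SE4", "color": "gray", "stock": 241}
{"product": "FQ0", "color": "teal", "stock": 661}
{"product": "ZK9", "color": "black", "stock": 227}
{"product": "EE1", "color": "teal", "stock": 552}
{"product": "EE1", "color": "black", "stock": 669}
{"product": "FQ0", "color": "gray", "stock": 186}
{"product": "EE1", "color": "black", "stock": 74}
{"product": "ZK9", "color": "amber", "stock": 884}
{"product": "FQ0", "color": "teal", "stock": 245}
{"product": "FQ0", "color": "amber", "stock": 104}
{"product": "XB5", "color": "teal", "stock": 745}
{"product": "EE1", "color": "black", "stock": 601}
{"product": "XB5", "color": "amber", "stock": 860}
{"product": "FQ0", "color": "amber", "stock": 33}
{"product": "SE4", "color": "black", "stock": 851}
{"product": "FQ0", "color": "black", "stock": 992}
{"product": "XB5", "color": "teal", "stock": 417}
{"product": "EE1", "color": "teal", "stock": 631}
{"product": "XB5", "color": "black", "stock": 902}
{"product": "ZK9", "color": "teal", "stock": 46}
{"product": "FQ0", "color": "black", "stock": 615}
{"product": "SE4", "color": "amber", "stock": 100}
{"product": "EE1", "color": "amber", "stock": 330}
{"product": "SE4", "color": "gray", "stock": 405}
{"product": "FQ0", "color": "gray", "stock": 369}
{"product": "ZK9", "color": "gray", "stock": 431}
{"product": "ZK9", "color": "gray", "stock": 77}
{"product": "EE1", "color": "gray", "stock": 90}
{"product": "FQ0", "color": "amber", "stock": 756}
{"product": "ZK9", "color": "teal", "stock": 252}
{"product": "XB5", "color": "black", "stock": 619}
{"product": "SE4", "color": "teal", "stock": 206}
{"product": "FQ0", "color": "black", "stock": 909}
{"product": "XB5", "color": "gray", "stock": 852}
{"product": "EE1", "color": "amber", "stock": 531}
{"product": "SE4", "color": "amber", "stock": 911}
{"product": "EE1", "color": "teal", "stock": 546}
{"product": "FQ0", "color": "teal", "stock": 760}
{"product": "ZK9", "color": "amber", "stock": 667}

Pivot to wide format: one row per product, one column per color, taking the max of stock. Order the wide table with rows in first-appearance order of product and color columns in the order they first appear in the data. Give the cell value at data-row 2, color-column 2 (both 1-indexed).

669

With rows in first-appearance order of product, row 2 is product=EE1. color columns in first-appearance order: gray, black, teal, amber; column 2 is black.
Long rows with product=EE1, color=black: max(669, 74, 601) = 669.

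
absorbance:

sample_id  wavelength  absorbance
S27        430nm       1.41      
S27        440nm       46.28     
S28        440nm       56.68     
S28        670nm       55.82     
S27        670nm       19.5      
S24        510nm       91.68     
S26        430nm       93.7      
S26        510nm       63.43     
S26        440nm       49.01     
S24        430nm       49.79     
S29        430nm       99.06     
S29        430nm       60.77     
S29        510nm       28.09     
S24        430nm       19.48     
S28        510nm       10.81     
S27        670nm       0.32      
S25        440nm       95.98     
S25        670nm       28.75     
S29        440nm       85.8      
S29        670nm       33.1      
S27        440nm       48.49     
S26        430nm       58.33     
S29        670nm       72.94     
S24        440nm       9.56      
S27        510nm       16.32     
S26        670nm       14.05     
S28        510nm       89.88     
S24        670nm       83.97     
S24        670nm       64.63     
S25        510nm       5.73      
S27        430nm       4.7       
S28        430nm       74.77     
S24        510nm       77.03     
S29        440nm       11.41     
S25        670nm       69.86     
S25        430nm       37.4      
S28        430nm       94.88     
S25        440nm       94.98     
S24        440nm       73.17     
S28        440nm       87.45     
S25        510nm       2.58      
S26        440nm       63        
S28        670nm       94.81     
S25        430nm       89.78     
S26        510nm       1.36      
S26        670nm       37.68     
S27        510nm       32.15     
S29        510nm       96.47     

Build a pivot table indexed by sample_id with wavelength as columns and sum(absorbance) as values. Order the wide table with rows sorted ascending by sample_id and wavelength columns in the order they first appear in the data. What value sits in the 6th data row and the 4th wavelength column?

124.56

With rows sorted ascending by sample_id, row 6 is sample_id=S29. wavelength columns in first-appearance order: 430nm, 440nm, 670nm, 510nm; column 4 is 510nm.
Long rows with sample_id=S29, wavelength=510nm: 28.09 + 96.47 = 124.56.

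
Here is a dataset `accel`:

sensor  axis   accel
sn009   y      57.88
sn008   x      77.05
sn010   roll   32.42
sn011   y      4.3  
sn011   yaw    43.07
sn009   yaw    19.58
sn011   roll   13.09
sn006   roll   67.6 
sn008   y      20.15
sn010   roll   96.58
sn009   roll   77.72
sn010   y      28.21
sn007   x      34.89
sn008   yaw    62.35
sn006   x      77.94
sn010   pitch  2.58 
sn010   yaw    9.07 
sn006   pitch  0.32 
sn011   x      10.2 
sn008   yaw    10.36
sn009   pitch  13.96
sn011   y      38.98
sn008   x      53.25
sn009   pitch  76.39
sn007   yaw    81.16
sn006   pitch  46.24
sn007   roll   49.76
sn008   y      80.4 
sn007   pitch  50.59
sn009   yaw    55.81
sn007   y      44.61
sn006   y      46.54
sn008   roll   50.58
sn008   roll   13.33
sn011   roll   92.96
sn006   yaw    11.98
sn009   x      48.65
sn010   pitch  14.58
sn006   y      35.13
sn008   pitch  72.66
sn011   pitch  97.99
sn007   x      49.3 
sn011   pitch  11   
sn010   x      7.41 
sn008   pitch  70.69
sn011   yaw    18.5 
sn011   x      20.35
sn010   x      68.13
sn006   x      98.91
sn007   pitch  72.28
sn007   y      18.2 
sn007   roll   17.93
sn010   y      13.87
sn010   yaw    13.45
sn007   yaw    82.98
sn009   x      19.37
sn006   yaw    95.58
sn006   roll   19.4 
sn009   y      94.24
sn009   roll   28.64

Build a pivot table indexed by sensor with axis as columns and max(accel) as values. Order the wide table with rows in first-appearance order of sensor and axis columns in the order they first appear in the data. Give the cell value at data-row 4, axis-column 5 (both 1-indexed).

With rows in first-appearance order of sensor, row 4 is sensor=sn011. axis columns in first-appearance order: y, x, roll, yaw, pitch; column 5 is pitch.
Long rows with sensor=sn011, axis=pitch: max(97.99, 11) = 97.99.

97.99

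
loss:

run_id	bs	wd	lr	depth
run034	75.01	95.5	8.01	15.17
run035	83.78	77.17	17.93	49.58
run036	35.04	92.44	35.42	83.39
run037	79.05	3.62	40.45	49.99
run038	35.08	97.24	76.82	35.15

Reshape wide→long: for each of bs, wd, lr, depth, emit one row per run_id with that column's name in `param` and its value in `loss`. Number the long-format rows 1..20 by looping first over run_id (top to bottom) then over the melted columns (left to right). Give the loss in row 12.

83.39

20 rows total (5 × 4). Row 12: index ⌊(12-1)/4⌋ = 2 into run_id → run036; (12-1) mod 4 = 3 into the melted columns → depth.
So row 12 is (run036, depth, 83.39); loss = 83.39.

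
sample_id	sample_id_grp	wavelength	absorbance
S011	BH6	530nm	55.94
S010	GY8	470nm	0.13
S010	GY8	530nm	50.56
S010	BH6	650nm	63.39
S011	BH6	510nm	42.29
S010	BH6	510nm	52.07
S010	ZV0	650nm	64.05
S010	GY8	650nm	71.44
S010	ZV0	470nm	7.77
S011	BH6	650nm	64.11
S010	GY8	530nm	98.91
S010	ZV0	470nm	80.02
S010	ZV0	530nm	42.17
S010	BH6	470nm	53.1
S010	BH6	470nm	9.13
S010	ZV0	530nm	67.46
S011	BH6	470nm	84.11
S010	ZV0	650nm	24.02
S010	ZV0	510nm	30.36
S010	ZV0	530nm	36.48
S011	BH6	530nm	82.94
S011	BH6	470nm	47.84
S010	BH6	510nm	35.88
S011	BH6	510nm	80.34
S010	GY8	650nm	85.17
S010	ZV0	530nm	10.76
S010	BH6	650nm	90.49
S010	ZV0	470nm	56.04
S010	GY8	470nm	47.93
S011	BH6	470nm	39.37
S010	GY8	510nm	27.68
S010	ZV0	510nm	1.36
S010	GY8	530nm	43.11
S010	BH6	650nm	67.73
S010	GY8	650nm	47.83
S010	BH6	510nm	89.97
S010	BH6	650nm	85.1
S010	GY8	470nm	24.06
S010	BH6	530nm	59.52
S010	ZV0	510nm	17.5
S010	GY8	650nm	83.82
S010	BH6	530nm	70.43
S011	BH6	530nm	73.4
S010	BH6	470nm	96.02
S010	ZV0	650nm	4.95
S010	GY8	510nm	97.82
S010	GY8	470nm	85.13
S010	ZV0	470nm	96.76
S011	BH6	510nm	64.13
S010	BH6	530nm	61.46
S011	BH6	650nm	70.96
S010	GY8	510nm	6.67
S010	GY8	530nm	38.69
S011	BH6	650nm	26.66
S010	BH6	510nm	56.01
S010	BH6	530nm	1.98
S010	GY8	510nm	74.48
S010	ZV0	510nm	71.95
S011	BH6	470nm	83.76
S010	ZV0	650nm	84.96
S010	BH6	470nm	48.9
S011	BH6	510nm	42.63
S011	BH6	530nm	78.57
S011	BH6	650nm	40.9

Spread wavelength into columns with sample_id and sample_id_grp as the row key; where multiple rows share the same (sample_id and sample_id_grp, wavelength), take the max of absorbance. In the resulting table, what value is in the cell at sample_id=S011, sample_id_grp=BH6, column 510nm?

80.34

Rows with sample_id=S011, sample_id_grp=BH6 and wavelength=510nm: absorbance values are 42.29, 80.34, 64.13, 42.63.
max(42.29, 80.34, 64.13, 42.63) = 80.34.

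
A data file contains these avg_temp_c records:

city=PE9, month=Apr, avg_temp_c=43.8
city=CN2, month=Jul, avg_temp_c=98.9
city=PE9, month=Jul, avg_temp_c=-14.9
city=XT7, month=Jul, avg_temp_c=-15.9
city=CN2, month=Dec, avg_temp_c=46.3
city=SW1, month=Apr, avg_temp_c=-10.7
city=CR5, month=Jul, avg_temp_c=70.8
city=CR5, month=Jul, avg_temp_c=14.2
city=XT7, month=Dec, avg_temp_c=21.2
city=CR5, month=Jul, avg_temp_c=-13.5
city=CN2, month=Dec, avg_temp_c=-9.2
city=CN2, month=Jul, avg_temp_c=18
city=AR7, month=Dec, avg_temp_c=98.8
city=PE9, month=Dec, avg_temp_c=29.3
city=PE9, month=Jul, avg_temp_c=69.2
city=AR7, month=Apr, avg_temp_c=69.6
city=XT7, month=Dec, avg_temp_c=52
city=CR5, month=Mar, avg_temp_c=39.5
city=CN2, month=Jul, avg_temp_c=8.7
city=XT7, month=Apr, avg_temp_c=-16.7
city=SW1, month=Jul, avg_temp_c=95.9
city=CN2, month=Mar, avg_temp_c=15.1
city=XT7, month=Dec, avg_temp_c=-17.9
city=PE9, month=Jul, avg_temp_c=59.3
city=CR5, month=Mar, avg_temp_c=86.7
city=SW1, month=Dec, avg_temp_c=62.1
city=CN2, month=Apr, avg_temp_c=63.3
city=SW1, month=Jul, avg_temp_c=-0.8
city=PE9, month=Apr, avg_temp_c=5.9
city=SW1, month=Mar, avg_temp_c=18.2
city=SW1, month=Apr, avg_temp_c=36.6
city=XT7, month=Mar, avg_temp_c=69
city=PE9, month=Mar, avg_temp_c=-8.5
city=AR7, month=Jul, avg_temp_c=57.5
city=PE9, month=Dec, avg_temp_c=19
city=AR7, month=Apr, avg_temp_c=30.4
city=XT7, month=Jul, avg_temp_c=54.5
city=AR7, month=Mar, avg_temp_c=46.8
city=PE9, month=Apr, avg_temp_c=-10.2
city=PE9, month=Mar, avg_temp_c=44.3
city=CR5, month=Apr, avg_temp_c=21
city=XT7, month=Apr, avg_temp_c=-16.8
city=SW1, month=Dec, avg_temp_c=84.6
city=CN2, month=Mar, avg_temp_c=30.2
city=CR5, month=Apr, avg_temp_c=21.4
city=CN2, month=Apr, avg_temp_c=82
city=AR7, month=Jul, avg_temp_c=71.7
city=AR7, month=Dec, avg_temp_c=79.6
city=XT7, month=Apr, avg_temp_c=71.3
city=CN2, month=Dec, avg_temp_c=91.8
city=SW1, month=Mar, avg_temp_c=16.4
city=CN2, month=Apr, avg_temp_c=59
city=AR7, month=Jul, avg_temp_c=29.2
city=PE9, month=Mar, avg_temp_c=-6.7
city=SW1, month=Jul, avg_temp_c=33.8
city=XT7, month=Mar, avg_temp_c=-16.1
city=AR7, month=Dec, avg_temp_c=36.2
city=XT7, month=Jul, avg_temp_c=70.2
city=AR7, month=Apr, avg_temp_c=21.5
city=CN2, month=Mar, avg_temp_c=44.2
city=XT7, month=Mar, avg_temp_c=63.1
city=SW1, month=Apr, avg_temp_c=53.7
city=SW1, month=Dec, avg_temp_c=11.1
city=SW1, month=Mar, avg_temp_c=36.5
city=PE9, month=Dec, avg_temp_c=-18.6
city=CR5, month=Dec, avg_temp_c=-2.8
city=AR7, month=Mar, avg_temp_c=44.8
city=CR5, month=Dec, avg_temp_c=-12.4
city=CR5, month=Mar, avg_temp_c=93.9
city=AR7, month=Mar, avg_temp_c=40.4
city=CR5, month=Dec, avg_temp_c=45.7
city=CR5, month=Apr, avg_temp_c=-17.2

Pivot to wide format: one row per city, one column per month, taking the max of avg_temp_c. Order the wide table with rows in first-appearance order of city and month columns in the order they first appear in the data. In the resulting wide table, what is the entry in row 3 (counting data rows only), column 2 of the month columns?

With rows in first-appearance order of city, row 3 is city=XT7. month columns in first-appearance order: Apr, Jul, Dec, Mar; column 2 is Jul.
Long rows with city=XT7, month=Jul: max(-15.9, 54.5, 70.2) = 70.2.

70.2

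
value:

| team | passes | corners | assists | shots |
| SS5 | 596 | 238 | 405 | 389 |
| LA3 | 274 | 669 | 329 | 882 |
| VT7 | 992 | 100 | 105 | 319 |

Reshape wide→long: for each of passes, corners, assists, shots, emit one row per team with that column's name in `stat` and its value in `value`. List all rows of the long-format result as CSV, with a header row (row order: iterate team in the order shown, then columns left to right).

team,stat,value
SS5,passes,596
SS5,corners,238
SS5,assists,405
SS5,shots,389
LA3,passes,274
LA3,corners,669
LA3,assists,329
LA3,shots,882
VT7,passes,992
VT7,corners,100
VT7,assists,105
VT7,shots,319

Each (team, column) pair becomes one row: 3 × 4 = 12 rows.
For example, (SS5, passes) → value=596.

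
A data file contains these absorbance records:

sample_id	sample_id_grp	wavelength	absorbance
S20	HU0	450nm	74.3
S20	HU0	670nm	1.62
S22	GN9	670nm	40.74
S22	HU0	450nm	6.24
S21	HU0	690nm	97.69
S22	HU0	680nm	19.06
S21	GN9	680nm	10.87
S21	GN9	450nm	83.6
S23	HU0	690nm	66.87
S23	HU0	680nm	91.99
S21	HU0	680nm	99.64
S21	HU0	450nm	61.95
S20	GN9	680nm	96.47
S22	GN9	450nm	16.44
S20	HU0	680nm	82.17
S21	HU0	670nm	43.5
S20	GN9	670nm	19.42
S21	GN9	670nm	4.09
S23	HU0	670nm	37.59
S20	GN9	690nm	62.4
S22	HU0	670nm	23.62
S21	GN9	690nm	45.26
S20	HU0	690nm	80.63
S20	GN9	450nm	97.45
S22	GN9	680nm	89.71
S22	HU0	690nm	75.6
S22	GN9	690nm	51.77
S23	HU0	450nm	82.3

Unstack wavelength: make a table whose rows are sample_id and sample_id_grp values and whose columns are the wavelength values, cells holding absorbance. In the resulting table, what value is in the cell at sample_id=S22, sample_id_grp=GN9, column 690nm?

51.77

Wide layout: rows indexed by sample_id and sample_id_grp, columns are the 4 distinct wavelength values (450nm, 670nm, 690nm, 680nm).
Cell (sample_id=S22, sample_id_grp=GN9, wavelength=690nm) draws from the long row where sample_id=S22, sample_id_grp=GN9 and wavelength=690nm, which has absorbance=51.77.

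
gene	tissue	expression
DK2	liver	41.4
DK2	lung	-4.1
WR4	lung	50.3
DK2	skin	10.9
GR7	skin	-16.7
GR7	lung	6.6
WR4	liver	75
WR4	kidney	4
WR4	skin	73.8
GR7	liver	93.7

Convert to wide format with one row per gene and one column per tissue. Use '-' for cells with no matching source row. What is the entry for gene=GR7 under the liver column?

The long row with gene=GR7, tissue=liver has expression=93.7.

93.7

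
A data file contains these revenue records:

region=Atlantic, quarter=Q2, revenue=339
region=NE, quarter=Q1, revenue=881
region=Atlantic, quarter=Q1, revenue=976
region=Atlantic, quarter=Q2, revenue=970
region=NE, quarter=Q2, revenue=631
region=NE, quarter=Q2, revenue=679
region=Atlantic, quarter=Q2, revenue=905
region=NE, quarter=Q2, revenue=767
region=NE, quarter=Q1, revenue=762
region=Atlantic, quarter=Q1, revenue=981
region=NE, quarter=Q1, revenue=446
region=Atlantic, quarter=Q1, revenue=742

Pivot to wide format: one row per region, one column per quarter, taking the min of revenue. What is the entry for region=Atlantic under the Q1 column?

Rows with region=Atlantic and quarter=Q1: revenue values are 976, 981, 742.
min(976, 981, 742) = 742.

742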